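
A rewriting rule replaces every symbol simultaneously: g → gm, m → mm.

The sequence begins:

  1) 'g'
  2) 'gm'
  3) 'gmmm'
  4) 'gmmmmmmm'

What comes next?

Apply φ to gmmmmmmm symbol by symbol: g→gm, m→mm, m→mm, m→mm, m→mm, m→mm, m→mm, m→mm; joined: gm mm mm mm mm mm mm mm.

gmmmmmmmmmmmmmmm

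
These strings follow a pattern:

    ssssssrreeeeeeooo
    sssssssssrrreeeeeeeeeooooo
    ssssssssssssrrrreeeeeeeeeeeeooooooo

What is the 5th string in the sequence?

The n-th term is 3n s's then n r's then 3n e's then 2n-1 o's, where the shown terms are n = 2, 3, 4.
For term 5, n = 6, so the run lengths are 18, 6, 18, 11.

ssssssssssssssssssrrrrrreeeeeeeeeeeeeeeeeeooooooooooo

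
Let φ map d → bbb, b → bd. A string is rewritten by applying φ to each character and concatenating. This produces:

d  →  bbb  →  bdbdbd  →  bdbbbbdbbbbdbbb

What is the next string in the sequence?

bdbbbbdbdbdbdbbbbdbdbdbdbbbbdbdbd

Applying the rule to each of the 15 symbols of bdbbbbdbbbbdbbb gives the pieces bd bbb bd bd bd bd bbb bd bd bd bd bbb bd bd bd, which concatenate to the answer.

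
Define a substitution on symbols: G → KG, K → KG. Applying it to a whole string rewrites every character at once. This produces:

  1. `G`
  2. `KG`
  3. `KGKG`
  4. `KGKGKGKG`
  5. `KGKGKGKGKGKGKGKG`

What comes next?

Rewriting the 16 symbols of KGKGKGKGKGKGKGKG one by one yields KG KG KG KG KG KG KG KG KG KG KG KG KG KG KG KG; concatenated:

KGKGKGKGKGKGKGKGKGKGKGKGKGKGKGKG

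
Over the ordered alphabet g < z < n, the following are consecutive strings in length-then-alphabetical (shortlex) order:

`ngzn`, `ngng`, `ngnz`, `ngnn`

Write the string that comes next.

nzgg

The successor of ngnn increments the rightmost position that isn't already n and resets every position after it to g.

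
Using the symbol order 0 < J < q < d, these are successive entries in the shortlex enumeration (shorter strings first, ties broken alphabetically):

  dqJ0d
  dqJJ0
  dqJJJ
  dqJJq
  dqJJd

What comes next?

Treat dqJJd as a base-4 numeral over the given alphabet and add one, carrying through any trailing d's.

dqJq0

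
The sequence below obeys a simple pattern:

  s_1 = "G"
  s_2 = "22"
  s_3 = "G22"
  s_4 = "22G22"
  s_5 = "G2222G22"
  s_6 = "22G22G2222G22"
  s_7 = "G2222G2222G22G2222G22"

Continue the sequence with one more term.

22G22G2222G22G2222G2222G22G2222G22

From term 3 onward, concatenate the second-to-last term with the last: G·22 = G22, 22·G22 = 22G22, …
So term 8 is 22G22G2222G22·G2222G2222G22G2222G22.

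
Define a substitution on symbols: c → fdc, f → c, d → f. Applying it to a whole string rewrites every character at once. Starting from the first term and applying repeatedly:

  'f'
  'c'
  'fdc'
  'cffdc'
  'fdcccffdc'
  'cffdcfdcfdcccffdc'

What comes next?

fdcccffdccffdccffdcfdcfdcccffdc

φ(cffdcfdcfdcccffdc) expands symbol-by-symbol to fdc c c f fdc c f fdc c f fdc fdc fdc c c f fdc; joining the 17 pieces gives the next term.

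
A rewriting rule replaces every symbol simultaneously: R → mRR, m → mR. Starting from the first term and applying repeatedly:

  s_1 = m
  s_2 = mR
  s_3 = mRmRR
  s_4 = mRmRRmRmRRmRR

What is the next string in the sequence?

mRmRRmRmRRmRRmRmRRmRmRRmRRmRmRRmRR

Applying the rule to each of the 13 symbols of mRmRRmRmRRmRR gives the pieces mR mRR mR mRR mRR mR mRR mR mRR mRR mR mRR mRR, which concatenate to the answer.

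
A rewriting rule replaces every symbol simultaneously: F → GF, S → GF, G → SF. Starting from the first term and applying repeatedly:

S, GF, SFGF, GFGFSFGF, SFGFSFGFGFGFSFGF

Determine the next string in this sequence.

GFGFSFGFGFGFSFGFSFGFSFGFGFGFSFGF

Applying the rule to each of the 16 symbols of SFGFSFGFGFGFSFGF gives the pieces GF GF SF GF GF GF SF GF SF GF SF GF GF GF SF GF, which concatenate to the answer.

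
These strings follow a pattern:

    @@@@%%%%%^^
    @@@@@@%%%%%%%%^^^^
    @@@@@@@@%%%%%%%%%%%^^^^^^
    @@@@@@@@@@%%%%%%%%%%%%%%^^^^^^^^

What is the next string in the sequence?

Term n consists of 2n @'s, followed by 3n-1 %'s, followed by 2n-2 ^'s, where the shown terms are n = 2, 3, 4, 5.
For the next term, n = 6, so the run lengths are 12, 17, 10.

@@@@@@@@@@@@%%%%%%%%%%%%%%%%%^^^^^^^^^^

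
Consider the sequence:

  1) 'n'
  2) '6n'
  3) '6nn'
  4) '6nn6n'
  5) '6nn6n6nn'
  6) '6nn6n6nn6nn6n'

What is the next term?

6nn6n6nn6nn6n6nn6n6nn

This is a Fibonacci-style word recurrence s(k) = s(k−1)·s(k−2): e.g. 6n·n = 6nn.
Continuing: 6nn6n6nn6nn6n · 6nn6n6nn gives term 7.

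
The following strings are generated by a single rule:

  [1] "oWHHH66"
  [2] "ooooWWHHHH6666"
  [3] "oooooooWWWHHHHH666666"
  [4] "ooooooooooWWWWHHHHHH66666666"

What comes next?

The n-th term is 3n-2 o's then n W's then n+2 H's then 2n 6's (n = 1, 2, …).
For the next term, n = 5, so the run lengths are 13, 5, 7, 10.

oooooooooooooWWWWWHHHHHHH6666666666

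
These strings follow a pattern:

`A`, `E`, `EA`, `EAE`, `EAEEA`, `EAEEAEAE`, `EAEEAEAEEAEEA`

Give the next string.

This is a Fibonacci-style word recurrence s(k) = s(k−1)·s(k−2): e.g. E·A = EA.
Continuing: EAEEAEAEEAEEA · EAEEAEAE gives term 8.

EAEEAEAEEAEEAEAEEAEAE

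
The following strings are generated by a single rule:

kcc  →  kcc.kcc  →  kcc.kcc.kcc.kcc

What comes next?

kcc.kcc.kcc.kcc.kcc.kcc.kcc.kcc

Each string is two copies of the previous one joined by '.'.
So the next term is two copies of kcc.kcc.kcc.kcc with '.' between the halves.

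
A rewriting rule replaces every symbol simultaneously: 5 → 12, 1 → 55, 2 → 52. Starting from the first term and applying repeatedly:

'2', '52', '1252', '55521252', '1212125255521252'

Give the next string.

55525552555212521212125255521252

Applying the rule to each of the 16 symbols of 1212125255521252 gives the pieces 55 52 55 52 55 52 12 52 12 12 12 52 55 52 12 52, which concatenate to the answer.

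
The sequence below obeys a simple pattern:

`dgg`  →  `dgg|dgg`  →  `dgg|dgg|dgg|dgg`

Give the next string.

Every step duplicates the string with '|' between the halves.
Doubling dgg|dgg|dgg|dgg with '|' between the halves:

dgg|dgg|dgg|dgg|dgg|dgg|dgg|dgg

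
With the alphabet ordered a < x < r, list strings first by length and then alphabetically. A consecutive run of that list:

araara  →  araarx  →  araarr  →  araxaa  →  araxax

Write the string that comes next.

araxar

Find the rightmost character of araxax below r, bump it to the next letter, and reset everything to its right to a.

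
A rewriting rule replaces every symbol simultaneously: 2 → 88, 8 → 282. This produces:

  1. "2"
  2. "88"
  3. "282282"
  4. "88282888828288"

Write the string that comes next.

Applying the rule to each of the 14 symbols of 88282888828288 gives the pieces 282 282 88 282 88 282 282 282 282 88 282 88 282 282, which concatenate to the answer.

28228288282882822822822828828288282282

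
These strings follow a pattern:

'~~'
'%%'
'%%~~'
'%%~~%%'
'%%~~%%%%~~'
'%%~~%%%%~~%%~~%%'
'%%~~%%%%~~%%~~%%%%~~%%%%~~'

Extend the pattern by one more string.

%%~~%%%%~~%%~~%%%%~~%%%%~~%%~~%%%%~~%%~~%%

From term 3 onward, concatenate the last term with the second-to-last: %%·~~ = %%~~, %%~~·%% = %%~~%%, …
So term 8 is %%~~%%%%~~%%~~%%%%~~%%%%~~·%%~~%%%%~~%%~~%%.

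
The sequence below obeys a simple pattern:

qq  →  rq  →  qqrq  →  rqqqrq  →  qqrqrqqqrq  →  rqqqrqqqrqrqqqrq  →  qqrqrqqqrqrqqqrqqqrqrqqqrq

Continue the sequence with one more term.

rqqqrqqqrqrqqqrqqqrqrqqqrqrqqqrqqqrqrqqqrq

Each term (from the third on) is the two preceding terms concatenated in order: term 3 = qq·rq = qqrq.
Continuing: rqqqrqqqrqrqqqrq · qqrqrqqqrqrqqqrqqqrqrqqqrq gives term 8.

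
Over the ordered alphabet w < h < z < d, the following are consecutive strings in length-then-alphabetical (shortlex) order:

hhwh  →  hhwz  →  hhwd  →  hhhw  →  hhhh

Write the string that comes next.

Treat hhhh as a base-4 numeral over the given alphabet and add one, carrying through any trailing d's.

hhhz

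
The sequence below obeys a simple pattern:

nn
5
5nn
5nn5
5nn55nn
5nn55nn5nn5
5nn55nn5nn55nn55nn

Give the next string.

5nn55nn5nn55nn55nn5nn55nn5nn5

This is a Fibonacci-style word recurrence s(k) = s(k−1)·s(k−2): e.g. 5·nn = 5nn.
Continuing: 5nn55nn5nn55nn55nn · 5nn55nn5nn5 gives term 8.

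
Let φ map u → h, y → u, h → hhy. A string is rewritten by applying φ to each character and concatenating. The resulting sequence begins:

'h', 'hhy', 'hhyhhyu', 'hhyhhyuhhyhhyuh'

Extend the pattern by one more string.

Replace each of the 15 characters of hhyhhyuhhyhhyuh in place — hhy hhy u hhy hhy u h hhy hhy u hhy hhy u h hhy — and concatenate.

hhyhhyuhhyhhyuhhhyhhyuhhyhhyuhhhy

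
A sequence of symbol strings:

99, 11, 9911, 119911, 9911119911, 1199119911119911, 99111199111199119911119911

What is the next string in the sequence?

This is a Fibonacci-style word recurrence s(k) = s(k−2)·s(k−1): e.g. 99·11 = 9911.
The next term joins 1199119911119911 and 99111199111199119911119911.

119911991111991199111199111199119911119911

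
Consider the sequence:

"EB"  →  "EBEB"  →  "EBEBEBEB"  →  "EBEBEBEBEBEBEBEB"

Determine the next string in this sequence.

EBEBEBEBEBEBEBEBEBEBEBEBEBEBEBEB

Each string is two copies of the previous one concatenated.
So the next term is two copies of EBEBEBEBEBEBEBEB.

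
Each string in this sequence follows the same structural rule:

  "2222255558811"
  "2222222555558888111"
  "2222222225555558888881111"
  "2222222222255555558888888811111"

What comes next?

Term n consists of 2n+1 2's, followed by n+2 5's, followed by 2n-2 8's, followed by n 1's, where the shown terms are n = 2, 3, 4, 5.
At n = 6 the blocks have lengths 13, 8, 10, 6.

2222222222222555555558888888888111111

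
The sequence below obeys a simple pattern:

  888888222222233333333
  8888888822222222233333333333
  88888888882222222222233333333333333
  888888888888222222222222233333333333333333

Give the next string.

8888888888888822222222222222233333333333333333333

Reading off run lengths: 8 runs 6, 8, 10, 12; 2 runs 7, 9, 11, 13; 3 runs 8, 11, 14, 17 — each is linear in n, where the shown terms are n = 3, 4, 5, 6.
Setting n = 7 gives 14, 15, 20 characters in each block.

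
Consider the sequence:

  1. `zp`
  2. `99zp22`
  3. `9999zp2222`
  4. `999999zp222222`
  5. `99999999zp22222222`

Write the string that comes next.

Every step adds 99 to the front and 22 to the end of the previous string.
So the next term is 99·99999999zp22222222·22.

9999999999zp2222222222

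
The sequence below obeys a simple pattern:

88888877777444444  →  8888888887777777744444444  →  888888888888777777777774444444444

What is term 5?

The n-th term is 3n 8's then 3n-1 7's then 2n+2 4's, where the shown terms are n = 2, 3, 4.
At n = 6 the blocks have lengths 18, 17, 14.

8888888888888888887777777777777777744444444444444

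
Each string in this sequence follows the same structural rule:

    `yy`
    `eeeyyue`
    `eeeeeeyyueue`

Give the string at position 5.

eeeeeeeeeeeeyyueueueue

Each term wraps the previous one in eee on the left and ue on the right.
From eeeeeeyyueue, 2 further steps: eeeeeeyyueue → eeeeeeeeeyyueueue → (answer).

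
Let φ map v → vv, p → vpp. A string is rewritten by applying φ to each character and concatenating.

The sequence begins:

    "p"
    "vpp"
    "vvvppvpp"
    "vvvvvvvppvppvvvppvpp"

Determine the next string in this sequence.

vvvvvvvvvvvvvvvppvppvvvppvppvvvvvvvppvppvvvppvpp

Applying the rule to each of the 20 symbols of vvvvvvvppvppvvvppvpp gives the pieces vv vv vv vv vv vv vv vpp vpp vv vpp vpp vv vv vv vpp vpp vv vpp vpp, which concatenate to the answer.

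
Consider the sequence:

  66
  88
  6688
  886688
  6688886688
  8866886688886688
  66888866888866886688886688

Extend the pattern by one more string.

886688668888668866888866888866886688886688

From term 3 onward, concatenate the second-to-last term with the last: 66·88 = 6688, 88·6688 = 886688, …
Continuing: 8866886688886688 · 66888866888866886688886688 gives term 8.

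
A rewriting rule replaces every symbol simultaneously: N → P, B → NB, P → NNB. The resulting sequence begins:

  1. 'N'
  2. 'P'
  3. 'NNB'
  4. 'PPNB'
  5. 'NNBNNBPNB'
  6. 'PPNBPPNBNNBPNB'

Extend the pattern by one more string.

NNBNNBPNBNNBNNBPNBPPNBNNBPNB

Applying the rule to each of the 14 symbols of PPNBPPNBNNBPNB gives the pieces NNB NNB P NB NNB NNB P NB P P NB NNB P NB, which concatenate to the answer.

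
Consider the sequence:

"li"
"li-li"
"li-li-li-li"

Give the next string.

li-li-li-li-li-li-li-li

Each string is two copies of the previous one joined by '-'.
So the next term is two copies of li-li-li-li with '-' between the halves.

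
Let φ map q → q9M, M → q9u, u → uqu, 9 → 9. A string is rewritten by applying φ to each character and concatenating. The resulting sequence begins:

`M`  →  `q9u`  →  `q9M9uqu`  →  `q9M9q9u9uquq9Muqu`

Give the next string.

q9M9q9u9q9M9uqu9uquq9Muquq9M9q9uuquq9Muqu

Replace each of the 17 characters of q9M9q9u9uquq9Muqu in place — q9M 9 q9u 9 q9M 9 uqu 9 uqu q9M uqu q9M 9 q9u uqu q9M uqu — and concatenate.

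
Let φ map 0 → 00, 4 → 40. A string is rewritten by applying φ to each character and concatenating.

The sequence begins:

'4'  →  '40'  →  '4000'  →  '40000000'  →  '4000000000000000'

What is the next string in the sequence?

Applying the rule to each of the 16 symbols of 4000000000000000 gives the pieces 40 00 00 00 00 00 00 00 00 00 00 00 00 00 00 00, which concatenate to the answer.

40000000000000000000000000000000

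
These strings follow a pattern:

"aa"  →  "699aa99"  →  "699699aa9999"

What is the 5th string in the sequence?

s(k+1) = 699·s(k)·99, so each term gains 699 as a prefix and 99 as a suffix.
From 699699aa9999, 2 further steps: 699699aa9999 → 699699699aa999999 → (answer).

699699699699aa99999999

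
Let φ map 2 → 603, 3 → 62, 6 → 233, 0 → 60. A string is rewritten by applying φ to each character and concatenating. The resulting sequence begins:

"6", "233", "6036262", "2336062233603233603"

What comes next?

Rewriting the 19 symbols of 2336062233603233603 one by one yields 603 62 62 233 60 233 603 603 62 62 233 60 62 603 62 62 233 60 62; concatenated:

6036262233602336036036262233606260362622336062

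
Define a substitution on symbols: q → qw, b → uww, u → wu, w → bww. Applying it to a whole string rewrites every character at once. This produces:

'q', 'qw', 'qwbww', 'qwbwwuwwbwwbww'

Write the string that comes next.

Replace each of the 14 characters of qwbwwuwwbwwbww in place — qw bww uww bww bww wu bww bww uww bww bww uww bww bww — and concatenate.

qwbwwuwwbwwbwwwubwwbwwuwwbwwbwwuwwbwwbww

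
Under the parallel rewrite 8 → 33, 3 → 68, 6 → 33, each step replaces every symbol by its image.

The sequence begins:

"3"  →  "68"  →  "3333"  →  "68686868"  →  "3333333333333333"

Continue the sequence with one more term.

68686868686868686868686868686868

Replace each of the 16 characters of 3333333333333333 in place — 68 68 68 68 68 68 68 68 68 68 68 68 68 68 68 68 — and concatenate.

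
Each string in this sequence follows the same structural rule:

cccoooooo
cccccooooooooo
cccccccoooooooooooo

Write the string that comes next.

cccccccccooooooooooooooo

The n-th term is 2n-1 c's then 3n o's, where the shown terms are n = 2, 3, 4.
At n = 5 the blocks have lengths 9, 15.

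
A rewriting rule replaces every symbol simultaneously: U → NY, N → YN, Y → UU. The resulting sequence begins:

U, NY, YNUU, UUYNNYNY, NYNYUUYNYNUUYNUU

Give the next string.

φ(NYNYUUYNYNUUYNUU) expands symbol-by-symbol to YN UU YN UU NY NY UU YN UU YN NY NY UU YN NY NY; joining the 16 pieces gives the next term.

YNUUYNUUNYNYUUYNUUYNNYNYUUYNNYNY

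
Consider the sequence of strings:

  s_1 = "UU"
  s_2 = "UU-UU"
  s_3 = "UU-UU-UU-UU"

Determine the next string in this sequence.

UU-UU-UU-UU-UU-UU-UU-UU

s(k+1) = s(k)·-·s(k) — each term doubles the last with '-' between the halves.
One more doubling of UU-UU-UU-UU gives the answer.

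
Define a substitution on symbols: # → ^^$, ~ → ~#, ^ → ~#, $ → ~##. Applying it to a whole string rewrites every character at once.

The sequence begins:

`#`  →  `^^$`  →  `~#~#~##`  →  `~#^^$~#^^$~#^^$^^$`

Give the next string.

φ(~#^^$~#^^$~#^^$^^$) expands symbol-by-symbol to ~# ^^$ ~# ~# ~## ~# ^^$ ~# ~# ~## ~# ^^$ ~# ~# ~## ~# ~# ~##; joining the 18 pieces gives the next term.

~#^^$~#~#~##~#^^$~#~#~##~#^^$~#~#~##~#~#~##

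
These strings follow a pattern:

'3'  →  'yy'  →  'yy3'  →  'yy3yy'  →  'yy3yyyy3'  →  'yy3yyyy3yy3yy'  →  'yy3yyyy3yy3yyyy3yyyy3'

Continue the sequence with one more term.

yy3yyyy3yy3yyyy3yyyy3yy3yyyy3yy3yy

Each term (from the third on) is the previous term followed by the one before it: term 3 = yy·3 = yy3.
Continuing: yy3yyyy3yy3yyyy3yyyy3 · yy3yyyy3yy3yy gives term 8.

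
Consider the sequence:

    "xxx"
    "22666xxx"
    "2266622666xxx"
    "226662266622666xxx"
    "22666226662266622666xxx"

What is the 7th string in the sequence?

The strings grow by a fixed prefix 22666 each time.
From 22666226662266622666xxx, 2 further steps: 22666226662266622666xxx → 2266622666226662266622666xxx → (answer).

226662266622666226662266622666xxx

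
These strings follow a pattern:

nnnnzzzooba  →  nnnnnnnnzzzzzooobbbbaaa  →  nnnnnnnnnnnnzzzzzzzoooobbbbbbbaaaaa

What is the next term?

Each string has the form n^{4n} z^{2n+1} o^{n+1} b^{3n-2} a^{2n-1} (n = 1, 2, …).
For the next term, n = 4, so the run lengths are 16, 9, 5, 10, 7.

nnnnnnnnnnnnnnnnzzzzzzzzzooooobbbbbbbbbbaaaaaaa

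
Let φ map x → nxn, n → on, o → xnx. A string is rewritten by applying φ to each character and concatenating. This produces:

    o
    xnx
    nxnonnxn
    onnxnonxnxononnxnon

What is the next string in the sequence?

Rewriting the 19 symbols of onnxnonxnxononnxnon one by one yields xnx on on nxn on xnx on nxn on nxn xnx on xnx on on nxn on xnx on; concatenated:

xnxononnxnonxnxonnxnonnxnxnxonxnxononnxnonxnxon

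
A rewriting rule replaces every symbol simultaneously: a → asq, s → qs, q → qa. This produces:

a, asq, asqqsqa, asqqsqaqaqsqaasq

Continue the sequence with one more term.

φ(asqqsqaqaqsqaasq) expands symbol-by-symbol to asq qs qa qa qs qa asq qa asq qa qs qa asq asq qs qa; joining the 16 pieces gives the next term.

asqqsqaqaqsqaasqqaasqqaqsqaasqasqqsqa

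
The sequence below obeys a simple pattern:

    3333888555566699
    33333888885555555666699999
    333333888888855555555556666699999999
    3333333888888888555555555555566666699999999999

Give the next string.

33333333888888888885555555555555555666666699999999999999

Term n consists of n+3 3's, followed by 2n+1 8's, followed by 3n+1 5's, followed by n+2 6's, followed by 3n-1 9's (n = 1, 2, …).
Setting n = 5 gives 8, 11, 16, 7, 14 characters in each block.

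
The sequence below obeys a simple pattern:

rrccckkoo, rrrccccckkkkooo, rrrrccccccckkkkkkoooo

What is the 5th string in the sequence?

Reading off run lengths: r runs 2, 3, 4; c runs 3, 5, 7; k runs 2, 4, 6; o runs 2, 3, 4 — each is linear in n (n = 1, 2, …).
For term 5, n = 5, so the run lengths are 6, 11, 10, 6.

rrrrrrccccccccccckkkkkkkkkkoooooo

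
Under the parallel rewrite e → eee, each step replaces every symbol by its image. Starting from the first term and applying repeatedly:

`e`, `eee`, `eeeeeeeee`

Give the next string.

Apply φ to eeeeeeeee symbol by symbol: e→eee, e→eee, e→eee, e→eee, e→eee, e→eee, e→eee, e→eee, e→eee; joined: eee eee eee eee eee eee eee eee eee.

eeeeeeeeeeeeeeeeeeeeeeeeeee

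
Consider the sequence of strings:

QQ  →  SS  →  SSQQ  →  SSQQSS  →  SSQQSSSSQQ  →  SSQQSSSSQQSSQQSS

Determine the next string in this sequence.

From term 3 onward, concatenate the last term with the second-to-last: SS·QQ = SSQQ, SSQQ·SS = SSQQSS, …
So term 7 is SSQQSSSSQQSSQQSS·SSQQSSSSQQ.

SSQQSSSSQQSSQQSSSSQQSSSSQQ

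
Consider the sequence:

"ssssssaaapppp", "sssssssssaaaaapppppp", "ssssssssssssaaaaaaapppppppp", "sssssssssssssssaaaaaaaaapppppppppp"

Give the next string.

Each string has the form s^{3n} a^{2n-1} p^{2n}, where the shown terms are n = 2, 3, 4, 5.
For the next term, n = 6, so the run lengths are 18, 11, 12.

ssssssssssssssssssaaaaaaaaaaapppppppppppp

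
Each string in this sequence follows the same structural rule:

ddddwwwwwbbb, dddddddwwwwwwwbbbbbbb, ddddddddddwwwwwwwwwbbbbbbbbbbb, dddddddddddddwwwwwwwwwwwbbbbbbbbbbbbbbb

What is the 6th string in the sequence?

dddddddddddddddddddwwwwwwwwwwwwwwwbbbbbbbbbbbbbbbbbbbbbbb

Term n consists of 3n+1 d's, followed by 2n+3 w's, followed by 4n-1 b's (n = 1, 2, …).
At n = 6 the blocks have lengths 19, 15, 23.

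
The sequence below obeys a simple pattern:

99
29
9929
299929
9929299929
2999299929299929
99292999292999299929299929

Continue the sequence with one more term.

299929992929992999292999292999299929299929

Each term (from the third on) is the two preceding terms concatenated in order: term 3 = 99·29 = 9929.
So term 8 is 2999299929299929·99292999292999299929299929.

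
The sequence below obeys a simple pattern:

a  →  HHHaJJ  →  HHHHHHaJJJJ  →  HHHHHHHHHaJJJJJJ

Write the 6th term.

Each term wraps the previous one in HHH on the left and JJ on the right.
From HHHHHHHHHaJJJJJJ, 2 further steps: HHHHHHHHHaJJJJJJ → HHHHHHHHHHHHaJJJJJJJJ → (answer).

HHHHHHHHHHHHHHHaJJJJJJJJJJ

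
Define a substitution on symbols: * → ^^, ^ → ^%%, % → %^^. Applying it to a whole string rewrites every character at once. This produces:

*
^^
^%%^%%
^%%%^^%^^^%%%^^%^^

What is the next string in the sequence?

^%%%^^%^^%^^^%%^%%%^^^%%^%%^%%%^^%^^%^^^%%^%%%^^^%%^%%

φ(^%%%^^%^^^%%%^^%^^) expands symbol-by-symbol to ^%% %^^ %^^ %^^ ^%% ^%% %^^ ^%% ^%% ^%% %^^ %^^ %^^ ^%% ^%% %^^ ^%% ^%%; joining the 18 pieces gives the next term.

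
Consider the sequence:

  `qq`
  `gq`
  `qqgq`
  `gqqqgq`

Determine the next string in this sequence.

qqgqgqqqgq

Each term (from the third on) is the two preceding terms concatenated in order: term 3 = qq·gq = qqgq.
So term 5 is qqgq·gqqqgq.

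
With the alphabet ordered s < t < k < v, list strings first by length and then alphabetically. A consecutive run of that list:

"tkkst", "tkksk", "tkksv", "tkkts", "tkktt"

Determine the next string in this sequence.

Treat tkktt as a base-4 numeral over the given alphabet and add one, carrying through any trailing v's.

tkktk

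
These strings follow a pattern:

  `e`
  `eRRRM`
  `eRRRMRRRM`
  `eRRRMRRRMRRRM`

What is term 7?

The strings grow by a fixed suffix RRRM each time.
From eRRRMRRRMRRRM, 3 further steps: eRRRMRRRMRRRM → eRRRMRRRMRRRMRRRM → eRRRMRRRMRRRMRRRMRRRM → (answer).

eRRRMRRRMRRRMRRRMRRRMRRRM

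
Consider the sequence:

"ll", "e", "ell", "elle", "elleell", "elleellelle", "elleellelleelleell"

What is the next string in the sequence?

elleellelleelleellelleellelle

This is a Fibonacci-style word recurrence s(k) = s(k−1)·s(k−2): e.g. e·ll = ell.
So term 8 is elleellelleelleell·elleellelle.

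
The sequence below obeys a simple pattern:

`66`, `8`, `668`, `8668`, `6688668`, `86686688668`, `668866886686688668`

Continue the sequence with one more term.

From term 3 onward, concatenate the second-to-last term with the last: 66·8 = 668, 8·668 = 8668, …
Continuing: 86686688668 · 668866886686688668 gives term 8.

86686688668668866886686688668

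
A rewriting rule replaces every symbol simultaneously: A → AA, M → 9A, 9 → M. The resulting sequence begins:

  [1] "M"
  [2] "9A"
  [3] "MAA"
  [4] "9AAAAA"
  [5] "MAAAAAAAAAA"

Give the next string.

9AAAAAAAAAAAAAAAAAAAAA

Apply φ to MAAAAAAAAAA symbol by symbol: M→9A, A→AA, A→AA, A→AA, A→AA, A→AA, A→AA, A→AA, A→AA, A→AA, A→AA; joined: 9A AA AA AA AA AA AA AA AA AA AA.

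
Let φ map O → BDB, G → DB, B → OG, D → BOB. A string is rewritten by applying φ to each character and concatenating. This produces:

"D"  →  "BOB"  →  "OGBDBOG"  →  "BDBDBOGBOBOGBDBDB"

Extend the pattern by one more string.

OGBOBOGBOBOGBDBDBOGBDBOGBDBDBOGBOBOGBOBOG

φ(BDBDBOGBOBOGBDBDB) expands symbol-by-symbol to OG BOB OG BOB OG BDB DB OG BDB OG BDB DB OG BOB OG BOB OG; joining the 17 pieces gives the next term.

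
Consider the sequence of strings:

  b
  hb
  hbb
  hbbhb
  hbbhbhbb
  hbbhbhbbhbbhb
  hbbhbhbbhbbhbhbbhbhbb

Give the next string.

hbbhbhbbhbbhbhbbhbhbbhbbhbhbbhbbhb

Each term (from the third on) is the previous term followed by the one before it: term 3 = hb·b = hbb.
The next term joins hbbhbhbbhbbhbhbbhbhbb and hbbhbhbbhbbhb.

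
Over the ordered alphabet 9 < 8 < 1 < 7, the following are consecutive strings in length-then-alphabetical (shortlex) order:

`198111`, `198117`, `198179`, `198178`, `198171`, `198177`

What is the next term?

The successor of 198177 increments the rightmost position that isn't already 7 and resets every position after it to 9.

198799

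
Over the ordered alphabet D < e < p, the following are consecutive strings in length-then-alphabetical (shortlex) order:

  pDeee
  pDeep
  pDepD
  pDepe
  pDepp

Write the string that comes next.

The successor of pDepp increments the rightmost position that isn't already p and resets every position after it to D.

pDpDD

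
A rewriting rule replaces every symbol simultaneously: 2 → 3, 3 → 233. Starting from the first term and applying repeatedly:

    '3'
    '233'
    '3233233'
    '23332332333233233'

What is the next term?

Applying the rule to each of the 17 symbols of 23332332333233233 gives the pieces 3 233 233 233 3 233 233 3 233 233 233 3 233 233 3 233 233, which concatenate to the answer.

32332332333233233323323323332332333233233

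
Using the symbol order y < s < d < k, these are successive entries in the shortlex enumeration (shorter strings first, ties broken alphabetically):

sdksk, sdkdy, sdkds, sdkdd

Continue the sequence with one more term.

The successor of sdkdd increments the rightmost position that isn't already k and resets every position after it to y.

sdkdk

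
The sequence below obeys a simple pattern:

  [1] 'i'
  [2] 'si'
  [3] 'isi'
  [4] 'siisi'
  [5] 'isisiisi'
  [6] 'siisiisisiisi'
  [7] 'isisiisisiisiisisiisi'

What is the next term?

siisiisisiisiisisiisisiisiisisiisi

This is a Fibonacci-style word recurrence s(k) = s(k−2)·s(k−1): e.g. i·si = isi.
Continuing: siisiisisiisi · isisiisisiisiisisiisi gives term 8.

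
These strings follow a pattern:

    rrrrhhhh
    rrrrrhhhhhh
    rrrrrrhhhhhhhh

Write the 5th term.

rrrrrrrrhhhhhhhhhhhh

Each string has the form r^{n+2} h^{2n}, where the shown terms are n = 2, 3, 4.
At n = 6 the blocks have lengths 8, 12.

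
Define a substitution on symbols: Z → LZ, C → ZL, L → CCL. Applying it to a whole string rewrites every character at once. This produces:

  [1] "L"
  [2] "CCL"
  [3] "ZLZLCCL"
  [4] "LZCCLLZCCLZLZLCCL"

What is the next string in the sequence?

CCLLZZLZLCCLCCLLZZLZLCCLLZCCLLZCCLZLZLCCL

φ(LZCCLLZCCLZLZLCCL) expands symbol-by-symbol to CCL LZ ZL ZL CCL CCL LZ ZL ZL CCL LZ CCL LZ CCL ZL ZL CCL; joining the 17 pieces gives the next term.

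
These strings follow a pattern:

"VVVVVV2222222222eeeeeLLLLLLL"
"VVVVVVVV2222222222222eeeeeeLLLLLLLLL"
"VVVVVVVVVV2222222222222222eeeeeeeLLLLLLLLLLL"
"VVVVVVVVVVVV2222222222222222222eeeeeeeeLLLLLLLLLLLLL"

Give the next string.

Each string has the form V^{2n} 2^{3n+1} e^{n+2} L^{2n+1}, where the shown terms are n = 3, 4, 5, 6.
At n = 7 the blocks have lengths 14, 22, 9, 15.

VVVVVVVVVVVVVV2222222222222222222222eeeeeeeeeLLLLLLLLLLLLLLL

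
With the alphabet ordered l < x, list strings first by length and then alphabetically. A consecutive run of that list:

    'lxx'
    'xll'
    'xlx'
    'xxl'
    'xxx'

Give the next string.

llll

xxx is the last string of length 3, so the next is the first of length 4: l repeated 4 times.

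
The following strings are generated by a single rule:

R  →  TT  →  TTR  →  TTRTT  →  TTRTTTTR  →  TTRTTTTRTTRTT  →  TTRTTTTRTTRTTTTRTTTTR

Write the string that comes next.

TTRTTTTRTTRTTTTRTTTTRTTRTTTTRTTRTT

Each term (from the third on) is the previous term followed by the one before it: term 3 = TT·R = TTR.
The next term joins TTRTTTTRTTRTTTTRTTTTR and TTRTTTTRTTRTT.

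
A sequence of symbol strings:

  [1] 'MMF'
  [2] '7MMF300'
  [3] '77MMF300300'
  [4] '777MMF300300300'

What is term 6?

77777MMF300300300300300

s(k+1) = 7·s(k)·300, so each term gains 7 as a prefix and 300 as a suffix.
From 777MMF300300300, 2 further steps: 777MMF300300300 → 7777MMF300300300300 → (answer).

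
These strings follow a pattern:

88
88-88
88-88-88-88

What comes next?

Every step duplicates the string with '-' between the halves.
Doubling 88-88-88-88 with '-' between the halves:

88-88-88-88-88-88-88-88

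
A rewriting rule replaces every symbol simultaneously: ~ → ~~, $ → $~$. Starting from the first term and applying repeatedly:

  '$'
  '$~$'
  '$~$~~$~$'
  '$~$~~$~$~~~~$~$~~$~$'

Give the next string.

Applying the rule to each of the 20 symbols of $~$~~$~$~~~~$~$~~$~$ gives the pieces $~$ ~~ $~$ ~~ ~~ $~$ ~~ $~$ ~~ ~~ ~~ ~~ $~$ ~~ $~$ ~~ ~~ $~$ ~~ $~$, which concatenate to the answer.

$~$~~$~$~~~~$~$~~$~$~~~~~~~~$~$~~$~$~~~~$~$~~$~$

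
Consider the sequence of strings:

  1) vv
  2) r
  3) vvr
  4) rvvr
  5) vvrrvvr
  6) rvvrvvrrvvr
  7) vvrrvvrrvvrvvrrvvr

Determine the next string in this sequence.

Each term (from the third on) is the two preceding terms concatenated in order: term 3 = vv·r = vvr.
So term 8 is rvvrvvrrvvr·vvrrvvrrvvrvvrrvvr.

rvvrvvrrvvrvvrrvvrrvvrvvrrvvr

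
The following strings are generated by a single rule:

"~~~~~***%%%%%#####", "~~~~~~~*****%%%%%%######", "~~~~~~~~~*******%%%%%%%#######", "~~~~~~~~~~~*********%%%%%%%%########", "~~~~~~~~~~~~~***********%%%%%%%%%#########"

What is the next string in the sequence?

Each string has the form ~^{2n+1} *^{2n-1} %^{n+3} #^{n+3}, where the shown terms are n = 2, 3, 4, 5, 6.
Setting n = 7 gives 15, 13, 10, 10 characters in each block.

~~~~~~~~~~~~~~~*************%%%%%%%%%%##########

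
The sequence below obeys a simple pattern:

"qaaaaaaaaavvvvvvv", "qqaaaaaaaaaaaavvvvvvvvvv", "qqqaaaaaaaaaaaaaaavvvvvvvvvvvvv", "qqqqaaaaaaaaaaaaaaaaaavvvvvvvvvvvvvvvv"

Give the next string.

qqqqqaaaaaaaaaaaaaaaaaaaaavvvvvvvvvvvvvvvvvvv

Term n consists of n-2 q's, followed by 3n a's, followed by 3n-2 v's, where the shown terms are n = 3, 4, 5, 6.
For the next term, n = 7, so the run lengths are 5, 21, 19.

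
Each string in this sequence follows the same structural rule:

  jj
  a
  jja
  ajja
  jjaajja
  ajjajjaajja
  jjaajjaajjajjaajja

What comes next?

ajjajjaajjajjaajjaajjajjaajja

From term 3 onward, concatenate the second-to-last term with the last: jj·a = jja, a·jja = ajja, …
The next term joins ajjajjaajja and jjaajjaajjajjaajja.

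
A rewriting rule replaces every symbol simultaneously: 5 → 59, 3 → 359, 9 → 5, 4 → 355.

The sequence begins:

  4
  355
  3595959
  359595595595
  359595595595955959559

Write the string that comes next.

Applying the rule to each of the 21 symbols of 359595595595955959559 gives the pieces 359 59 5 59 5 59 59 5 59 59 5 59 5 59 59 5 59 5 59 59 5, which concatenate to the answer.

35959559559595595955955959559559595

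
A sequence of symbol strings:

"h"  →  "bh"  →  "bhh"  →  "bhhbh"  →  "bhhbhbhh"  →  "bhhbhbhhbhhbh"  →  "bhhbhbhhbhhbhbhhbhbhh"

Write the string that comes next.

bhhbhbhhbhhbhbhhbhbhhbhhbhbhhbhhbh

This is a Fibonacci-style word recurrence s(k) = s(k−1)·s(k−2): e.g. bh·h = bhh.
Continuing: bhhbhbhhbhhbhbhhbhbhh · bhhbhbhhbhhbh gives term 8.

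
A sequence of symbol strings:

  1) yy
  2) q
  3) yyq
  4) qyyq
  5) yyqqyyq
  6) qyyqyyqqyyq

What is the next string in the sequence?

Each term (from the third on) is the two preceding terms concatenated in order: term 3 = yy·q = yyq.
The next term joins yyqqyyq and qyyqyyqqyyq.

yyqqyyqqyyqyyqqyyq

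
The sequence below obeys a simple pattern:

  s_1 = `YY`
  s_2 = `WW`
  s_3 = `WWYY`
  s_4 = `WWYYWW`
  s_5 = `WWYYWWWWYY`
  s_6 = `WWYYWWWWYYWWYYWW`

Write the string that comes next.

WWYYWWWWYYWWYYWWWWYYWWWWYY

Each term (from the third on) is the previous term followed by the one before it: term 3 = WW·YY = WWYY.
Continuing: WWYYWWWWYYWWYYWW · WWYYWWWWYY gives term 7.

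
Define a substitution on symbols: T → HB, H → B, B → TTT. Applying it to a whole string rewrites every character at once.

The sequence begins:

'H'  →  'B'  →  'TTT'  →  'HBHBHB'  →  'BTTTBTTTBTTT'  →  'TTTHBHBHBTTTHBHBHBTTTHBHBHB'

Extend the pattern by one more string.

φ(TTTHBHBHBTTTHBHBHBTTTHBHBHB) expands symbol-by-symbol to HB HB HB B TTT B TTT B TTT HB HB HB B TTT B TTT B TTT HB HB HB B TTT B TTT B TTT; joining the 27 pieces gives the next term.

HBHBHBBTTTBTTTBTTTHBHBHBBTTTBTTTBTTTHBHBHBBTTTBTTTBTTT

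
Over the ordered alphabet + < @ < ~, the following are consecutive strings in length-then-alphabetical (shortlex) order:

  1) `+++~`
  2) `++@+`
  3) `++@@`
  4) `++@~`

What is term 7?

++~~

Stepping forward 3 times from ++@~: ++@~ → ++~+ → ++~@, then the target.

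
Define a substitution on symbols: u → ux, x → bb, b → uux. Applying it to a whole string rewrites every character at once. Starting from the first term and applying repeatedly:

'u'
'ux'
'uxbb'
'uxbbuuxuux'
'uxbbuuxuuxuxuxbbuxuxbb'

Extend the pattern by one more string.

Applying the rule to each of the 22 symbols of uxbbuuxuuxuxuxbbuxuxbb gives the pieces ux bb uux uux ux ux bb ux ux bb ux bb ux bb uux uux ux bb ux bb uux uux, which concatenate to the answer.

uxbbuuxuuxuxuxbbuxuxbbuxbbuxbbuuxuuxuxbbuxbbuuxuux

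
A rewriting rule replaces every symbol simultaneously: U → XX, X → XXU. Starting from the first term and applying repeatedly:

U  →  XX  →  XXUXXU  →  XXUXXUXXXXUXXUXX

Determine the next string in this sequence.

XXUXXUXXXXUXXUXXXXUXXUXXUXXUXXXXUXXUXXXXUXXU

φ(XXUXXUXXXXUXXUXX) expands symbol-by-symbol to XXU XXU XX XXU XXU XX XXU XXU XXU XXU XX XXU XXU XX XXU XXU; joining the 16 pieces gives the next term.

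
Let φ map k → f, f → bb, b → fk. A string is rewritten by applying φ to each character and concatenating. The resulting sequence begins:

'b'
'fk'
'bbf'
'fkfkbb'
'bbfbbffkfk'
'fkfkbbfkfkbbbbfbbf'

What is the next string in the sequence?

bbfbbffkfkbbfbbffkfkfkfkbbfkfkbb

Applying the rule to each of the 18 symbols of fkfkbbfkfkbbbbfbbf gives the pieces bb f bb f fk fk bb f bb f fk fk fk fk bb fk fk bb, which concatenate to the answer.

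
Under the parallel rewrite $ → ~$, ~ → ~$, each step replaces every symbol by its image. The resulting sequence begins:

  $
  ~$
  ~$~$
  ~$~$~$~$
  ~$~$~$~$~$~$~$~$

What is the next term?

~$~$~$~$~$~$~$~$~$~$~$~$~$~$~$~$

Applying the rule to each of the 16 symbols of ~$~$~$~$~$~$~$~$ gives the pieces ~$ ~$ ~$ ~$ ~$ ~$ ~$ ~$ ~$ ~$ ~$ ~$ ~$ ~$ ~$ ~$, which concatenate to the answer.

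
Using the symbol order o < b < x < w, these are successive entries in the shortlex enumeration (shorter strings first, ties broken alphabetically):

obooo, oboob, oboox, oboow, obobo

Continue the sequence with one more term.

obobb

Find the rightmost character of obobo below w, bump it to the next letter, and reset everything to its right to o.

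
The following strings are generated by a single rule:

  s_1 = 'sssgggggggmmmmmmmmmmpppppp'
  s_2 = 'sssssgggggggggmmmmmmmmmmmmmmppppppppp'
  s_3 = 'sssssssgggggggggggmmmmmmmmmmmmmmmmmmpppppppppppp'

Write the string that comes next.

sssssssssgggggggggggggmmmmmmmmmmmmmmmmmmmmmmppppppppppppppp

Term n consists of 2n-1 s's, followed by 2n+3 g's, followed by 4n+2 m's, followed by 3n p's, where the shown terms are n = 2, 3, 4.
At n = 5 the blocks have lengths 9, 13, 22, 15.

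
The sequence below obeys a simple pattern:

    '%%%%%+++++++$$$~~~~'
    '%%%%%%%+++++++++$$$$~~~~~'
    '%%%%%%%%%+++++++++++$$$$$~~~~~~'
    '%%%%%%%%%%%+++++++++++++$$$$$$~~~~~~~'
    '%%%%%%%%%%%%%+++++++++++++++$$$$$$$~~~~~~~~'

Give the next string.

%%%%%%%%%%%%%%%+++++++++++++++++$$$$$$$$~~~~~~~~~

Term n consists of 2n-1 %'s, followed by 2n+1 +'s, followed by n $'s, followed by n+1 ~'s, where the shown terms are n = 3, 4, 5, 6, 7.
At n = 8 the blocks have lengths 15, 17, 8, 9.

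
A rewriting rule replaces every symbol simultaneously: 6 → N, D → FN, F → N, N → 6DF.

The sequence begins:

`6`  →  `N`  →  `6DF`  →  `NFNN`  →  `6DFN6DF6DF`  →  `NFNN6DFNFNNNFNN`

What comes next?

Applying the rule to each of the 15 symbols of NFNN6DFNFNNNFNN gives the pieces 6DF N 6DF 6DF N FN N 6DF N 6DF 6DF 6DF N 6DF 6DF, which concatenate to the answer.

6DFN6DF6DFNFNN6DFN6DF6DF6DFN6DF6DF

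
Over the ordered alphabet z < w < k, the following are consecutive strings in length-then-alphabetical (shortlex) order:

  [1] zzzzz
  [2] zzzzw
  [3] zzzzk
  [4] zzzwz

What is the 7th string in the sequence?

Stepping forward 3 times from zzzwz: zzzwz → zzzww → zzzwk, then the target.

zzzkz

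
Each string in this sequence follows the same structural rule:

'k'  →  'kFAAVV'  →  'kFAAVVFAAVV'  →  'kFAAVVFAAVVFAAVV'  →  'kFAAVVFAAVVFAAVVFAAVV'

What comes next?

The strings grow by a fixed suffix FAAVV each time.
So the next term is kFAAVVFAAVVFAAVVFAAVV·FAAVV.

kFAAVVFAAVVFAAVVFAAVVFAAVV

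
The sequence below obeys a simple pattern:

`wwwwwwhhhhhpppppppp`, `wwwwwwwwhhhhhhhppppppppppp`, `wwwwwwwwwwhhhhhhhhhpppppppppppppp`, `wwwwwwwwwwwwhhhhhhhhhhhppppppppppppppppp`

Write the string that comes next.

wwwwwwwwwwwwwwhhhhhhhhhhhhhpppppppppppppppppppp

Each string has the form w^{2n} h^{2n-1} p^{3n-1}, where the shown terms are n = 3, 4, 5, 6.
Setting n = 7 gives 14, 13, 20 characters in each block.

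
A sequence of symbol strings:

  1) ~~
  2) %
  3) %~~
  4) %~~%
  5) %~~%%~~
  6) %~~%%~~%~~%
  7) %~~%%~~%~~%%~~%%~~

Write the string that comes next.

%~~%%~~%~~%%~~%%~~%~~%%~~%~~%

This is a Fibonacci-style word recurrence s(k) = s(k−1)·s(k−2): e.g. %·~~ = %~~.
The next term joins %~~%%~~%~~%%~~%%~~ and %~~%%~~%~~%.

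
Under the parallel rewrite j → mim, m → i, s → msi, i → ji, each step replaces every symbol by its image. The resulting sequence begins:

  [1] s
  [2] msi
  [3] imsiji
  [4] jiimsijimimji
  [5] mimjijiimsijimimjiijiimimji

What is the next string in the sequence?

Applying the rule to each of the 27 symbols of mimjijiimsijimimjiijiimimji gives the pieces i ji i mim ji mim ji ji i msi ji mim ji i ji i mim ji ji mim ji ji i ji i mim ji, which concatenate to the answer.

ijiimimjimimjijiimsijimimjiijiimimjijimimjijiijiimimji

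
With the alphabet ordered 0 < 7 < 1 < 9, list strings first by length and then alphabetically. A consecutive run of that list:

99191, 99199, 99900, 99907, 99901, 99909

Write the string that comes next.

99970

The successor of 99909 increments the rightmost position that isn't already 9 and resets every position after it to 0.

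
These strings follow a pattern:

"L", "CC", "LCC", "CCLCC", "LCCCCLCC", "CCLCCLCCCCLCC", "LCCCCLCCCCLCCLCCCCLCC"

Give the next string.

From term 3 onward, concatenate the second-to-last term with the last: L·CC = LCC, CC·LCC = CCLCC, …
So term 8 is CCLCCLCCCCLCC·LCCCCLCCCCLCCLCCCCLCC.

CCLCCLCCCCLCCLCCCCLCCCCLCCLCCCCLCC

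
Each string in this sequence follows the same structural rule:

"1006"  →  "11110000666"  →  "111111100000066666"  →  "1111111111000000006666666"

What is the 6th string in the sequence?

The n-th term is 3n-2 1's then 2n 0's then 2n-1 6's (n = 1, 2, …).
Setting n = 6 gives 16, 12, 11 characters in each block.

111111111111111100000000000066666666666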